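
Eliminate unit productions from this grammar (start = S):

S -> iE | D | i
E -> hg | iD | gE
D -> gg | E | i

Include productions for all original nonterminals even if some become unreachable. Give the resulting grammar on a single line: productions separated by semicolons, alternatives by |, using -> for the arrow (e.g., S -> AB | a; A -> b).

S -> i | gE | gg | hg | iD | iE; D -> i | gE | gg | hg | iD; E -> gE | hg | iD

Unit productions: D->E, S->D.
Unit pairs (A ⇒* B via units): (D,E), (S,D), (S,E).
S: inherits non-unit rules of {D, E, S} → gE | gg | hg | i | iD | iE.
D: inherits non-unit rules of {D, E} → gE | gg | hg | i | iD.
E: inherits non-unit rules of {E} → gE | hg | iD.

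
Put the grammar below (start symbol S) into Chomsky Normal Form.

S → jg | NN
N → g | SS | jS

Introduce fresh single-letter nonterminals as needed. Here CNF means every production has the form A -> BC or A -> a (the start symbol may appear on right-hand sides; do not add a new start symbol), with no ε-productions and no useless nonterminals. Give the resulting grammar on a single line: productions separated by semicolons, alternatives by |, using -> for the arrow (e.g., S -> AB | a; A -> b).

No ε-productions.
No unit productions to eliminate.
TERM: introduce B -> g, A -> j and substitute in every rule of length ≥2.

S -> AB | NN; A -> j; B -> g; N -> g | AS | SS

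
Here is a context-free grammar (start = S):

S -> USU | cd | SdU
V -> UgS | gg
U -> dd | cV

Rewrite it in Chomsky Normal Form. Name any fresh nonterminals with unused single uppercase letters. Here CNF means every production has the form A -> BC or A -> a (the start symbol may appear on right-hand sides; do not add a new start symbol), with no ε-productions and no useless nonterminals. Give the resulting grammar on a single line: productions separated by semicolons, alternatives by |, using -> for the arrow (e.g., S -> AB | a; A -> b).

No ε-productions.
No unit productions to eliminate.
TERM: introduce B -> c, A -> d, C -> g and substitute in every rule of length ≥2.
BIN: S -> SAU becomes S -> SD, D -> AU; S -> USU becomes S -> UE, E -> SU; V -> UCS becomes V -> UF, F -> CS.

S -> BA | SD | UE; A -> d; B -> c; C -> g; D -> AU; E -> SU; F -> CS; U -> AA | BV; V -> CC | UF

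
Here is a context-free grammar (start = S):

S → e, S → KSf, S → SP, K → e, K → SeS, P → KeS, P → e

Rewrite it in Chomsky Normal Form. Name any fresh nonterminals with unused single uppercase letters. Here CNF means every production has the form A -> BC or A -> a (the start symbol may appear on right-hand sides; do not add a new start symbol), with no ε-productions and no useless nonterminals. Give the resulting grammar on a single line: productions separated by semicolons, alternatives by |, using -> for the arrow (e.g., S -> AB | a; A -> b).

S -> e | KE | SP; A -> e; B -> f; C -> AS; D -> AS; E -> SB; K -> e | SC; P -> e | KD

No ε-productions.
No unit productions to eliminate.
TERM: introduce A -> e, B -> f and substitute in every rule of length ≥2.
BIN: K -> SAS becomes K -> SC, C -> AS; P -> KAS becomes P -> KD, D -> AS; S -> KSB becomes S -> KE, E -> SB.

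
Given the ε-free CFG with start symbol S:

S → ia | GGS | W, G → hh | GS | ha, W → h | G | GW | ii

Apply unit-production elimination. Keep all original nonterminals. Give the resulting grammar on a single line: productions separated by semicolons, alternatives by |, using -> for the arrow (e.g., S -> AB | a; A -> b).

S -> h | GS | GW | ha | hh | ia | ii | GGS; G -> GS | ha | hh; W -> h | GS | GW | ha | hh | ii

Unit productions: S->W, W->G.
Unit pairs (A ⇒* B via units): (S,G), (S,W), (W,G).
S: inherits non-unit rules of {G, S, W} → GGS | GS | GW | h | ha | hh | ia | ii.
G: inherits non-unit rules of {G} → GS | ha | hh.
W: inherits non-unit rules of {G, W} → GS | GW | h | ha | hh | ii.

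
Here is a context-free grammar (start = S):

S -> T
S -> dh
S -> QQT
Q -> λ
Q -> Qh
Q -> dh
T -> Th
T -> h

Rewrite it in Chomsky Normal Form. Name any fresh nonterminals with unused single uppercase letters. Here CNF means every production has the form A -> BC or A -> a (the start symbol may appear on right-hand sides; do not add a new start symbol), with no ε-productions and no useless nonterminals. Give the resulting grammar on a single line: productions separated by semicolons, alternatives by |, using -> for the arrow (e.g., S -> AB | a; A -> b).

S -> h | BA | QC | QT | TA; A -> h; B -> d; C -> QT; Q -> h | BA | QA; T -> h | TA

Nullable: {Q}; after ε-elimination: S -> T | QT | dh | QQT; Q -> h | Qh | dh; T -> h | Th.
After unit-elimination: S -> h | QT | Th | dh | QQT; Q -> h | Qh | dh; T -> h | Th.
TERM: introduce B -> d, A -> h and substitute in every rule of length ≥2.
BIN: S -> QQT becomes S -> QC, C -> QT.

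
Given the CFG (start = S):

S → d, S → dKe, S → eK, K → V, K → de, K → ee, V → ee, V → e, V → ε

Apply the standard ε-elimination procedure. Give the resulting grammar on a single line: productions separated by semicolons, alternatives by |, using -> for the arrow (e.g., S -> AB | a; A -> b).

S -> d | e | de | eK | dKe; K -> V | de | ee; V -> e | ee

Nullable set: {K, V}.
S -> dKe: K nullable, giving dKe | de.
S -> eK: K nullable, giving e | eK.
K -> V: V nullable, giving V.
Drop V -> ε.
Unchanged (no nullable symbols): S -> d; K -> de; K -> ee; V -> e; V -> ee.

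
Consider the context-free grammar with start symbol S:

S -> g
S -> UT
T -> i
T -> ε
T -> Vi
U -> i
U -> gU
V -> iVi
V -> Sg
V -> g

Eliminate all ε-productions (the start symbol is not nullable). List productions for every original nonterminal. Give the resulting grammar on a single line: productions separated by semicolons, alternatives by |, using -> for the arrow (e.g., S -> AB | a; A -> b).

Nullable set: {T}.
S -> UT: T nullable, giving U | UT.
Drop T -> ε.
Unchanged (no nullable symbols): S -> g; T -> Vi; T -> i; U -> gU; U -> i; V -> Sg; V -> g; V -> iVi.

S -> U | g | UT; T -> i | Vi; U -> i | gU; V -> g | Sg | iVi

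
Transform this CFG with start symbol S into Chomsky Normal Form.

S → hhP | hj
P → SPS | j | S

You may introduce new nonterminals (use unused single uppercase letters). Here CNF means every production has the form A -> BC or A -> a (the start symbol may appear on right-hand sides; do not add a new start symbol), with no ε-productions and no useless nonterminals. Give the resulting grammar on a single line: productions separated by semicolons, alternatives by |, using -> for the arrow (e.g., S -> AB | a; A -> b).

No ε-productions.
After unit-elimination: S -> hj | hhP; P -> j | hj | SPS | hhP.
TERM: introduce A -> h, B -> j and substitute in every rule of length ≥2.
BIN: P -> AAP becomes P -> AC, C -> AP; P -> SPS becomes P -> SD, D -> PS; S -> AAP becomes S -> AE, E -> AP.

S -> AB | AE; A -> h; B -> j; C -> AP; D -> PS; E -> AP; P -> j | AB | AC | SD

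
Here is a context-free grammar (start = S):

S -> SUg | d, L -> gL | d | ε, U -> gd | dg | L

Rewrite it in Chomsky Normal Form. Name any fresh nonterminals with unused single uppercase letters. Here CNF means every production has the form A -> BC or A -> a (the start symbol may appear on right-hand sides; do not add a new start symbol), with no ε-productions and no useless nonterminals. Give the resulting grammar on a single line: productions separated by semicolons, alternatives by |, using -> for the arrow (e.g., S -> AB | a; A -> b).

Nullable: {L, U}; after ε-elimination: S -> d | Sg | SUg; L -> d | g | gL; U -> L | dg | gd.
After unit-elimination: S -> d | Sg | SUg; L -> d | g | gL; U -> d | g | dg | gL | gd.
TERM: introduce B -> d, A -> g and substitute in every rule of length ≥2.
BIN: S -> SUA becomes S -> SC, C -> UA.

S -> d | SA | SC; A -> g; B -> d; C -> UA; L -> d | g | AL; U -> d | g | AB | AL | BA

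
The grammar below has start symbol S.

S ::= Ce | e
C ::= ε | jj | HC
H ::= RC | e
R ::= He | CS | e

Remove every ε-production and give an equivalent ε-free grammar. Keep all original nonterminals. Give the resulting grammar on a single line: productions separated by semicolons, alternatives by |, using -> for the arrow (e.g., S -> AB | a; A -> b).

Nullable set: {C}.
S -> Ce: C nullable, giving Ce | e.
Drop C -> ε.
C -> HC: C nullable, giving H | HC.
H -> RC: C nullable, giving R | RC.
R -> CS: C nullable, giving CS | S.
Unchanged (no nullable symbols): S -> e; C -> jj; H -> e; R -> He; R -> e.

S -> e | Ce; C -> H | HC | jj; H -> R | e | RC; R -> S | e | CS | He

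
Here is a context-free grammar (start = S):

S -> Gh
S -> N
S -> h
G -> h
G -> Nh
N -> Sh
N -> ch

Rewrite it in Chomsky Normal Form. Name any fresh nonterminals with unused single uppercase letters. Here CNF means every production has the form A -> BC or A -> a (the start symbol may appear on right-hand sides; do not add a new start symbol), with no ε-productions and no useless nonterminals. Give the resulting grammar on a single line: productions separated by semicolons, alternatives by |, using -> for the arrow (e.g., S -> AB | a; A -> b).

No ε-productions.
After unit-elimination: S -> h | Gh | Sh | ch; G -> h | Nh; N -> Sh | ch.
TERM: introduce B -> c, A -> h and substitute in every rule of length ≥2.

S -> h | BA | GA | SA; A -> h; B -> c; G -> h | NA; N -> BA | SA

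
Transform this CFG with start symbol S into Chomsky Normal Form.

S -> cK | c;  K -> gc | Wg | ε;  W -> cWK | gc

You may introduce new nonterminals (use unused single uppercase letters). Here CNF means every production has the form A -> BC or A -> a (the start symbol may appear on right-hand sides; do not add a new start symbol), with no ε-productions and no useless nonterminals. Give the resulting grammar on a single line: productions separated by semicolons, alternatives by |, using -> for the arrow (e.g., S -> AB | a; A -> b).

Nullable: {K}; after ε-elimination: S -> c | cK; K -> Wg | gc; W -> cW | gc | cWK.
No unit productions to eliminate.
TERM: introduce B -> c, A -> g and substitute in every rule of length ≥2.
BIN: W -> BWK becomes W -> BC, C -> WK.

S -> c | BK; A -> g; B -> c; C -> WK; K -> AB | WA; W -> AB | BC | BW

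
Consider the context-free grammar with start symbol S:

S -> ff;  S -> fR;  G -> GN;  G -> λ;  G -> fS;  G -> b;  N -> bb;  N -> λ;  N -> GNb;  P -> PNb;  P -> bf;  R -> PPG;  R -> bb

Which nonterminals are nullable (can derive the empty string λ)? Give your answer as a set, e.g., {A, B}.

{G, N}

Directly nullable (have an ε-rule): {G, N}.
Not nullable: P, R, S — each has a terminal in every rule's right-hand side or depends on a non-nullable symbol.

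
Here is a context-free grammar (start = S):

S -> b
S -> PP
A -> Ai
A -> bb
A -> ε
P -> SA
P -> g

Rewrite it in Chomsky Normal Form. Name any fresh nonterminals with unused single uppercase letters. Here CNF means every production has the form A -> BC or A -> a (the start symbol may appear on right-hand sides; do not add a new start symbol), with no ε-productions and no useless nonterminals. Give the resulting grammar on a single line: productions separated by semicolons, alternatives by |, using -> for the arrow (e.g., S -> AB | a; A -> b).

S -> b | PP; A -> i | AB | CC; B -> i; C -> b; P -> b | g | PP | SA

Nullable: {A}; after ε-elimination: S -> b | PP; A -> i | Ai | bb; P -> S | g | SA.
After unit-elimination: S -> b | PP; A -> i | Ai | bb; P -> b | g | PP | SA.
TERM: introduce C -> b, B -> i and substitute in every rule of length ≥2.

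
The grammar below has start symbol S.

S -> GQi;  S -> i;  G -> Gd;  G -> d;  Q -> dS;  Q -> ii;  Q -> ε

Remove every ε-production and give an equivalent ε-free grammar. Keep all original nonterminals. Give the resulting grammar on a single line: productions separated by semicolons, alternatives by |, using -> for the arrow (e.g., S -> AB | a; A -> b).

S -> i | Gi | GQi; G -> d | Gd; Q -> dS | ii

Nullable set: {Q}.
S -> GQi: Q nullable, giving GQi | Gi.
Drop Q -> ε.
Unchanged (no nullable symbols): S -> i; G -> Gd; G -> d; Q -> dS; Q -> ii.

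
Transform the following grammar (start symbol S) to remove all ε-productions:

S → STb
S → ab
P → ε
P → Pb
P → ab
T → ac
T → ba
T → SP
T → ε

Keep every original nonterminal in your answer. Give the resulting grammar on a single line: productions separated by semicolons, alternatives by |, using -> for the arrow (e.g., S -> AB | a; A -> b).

S -> Sb | ab | STb; P -> b | Pb | ab; T -> S | SP | ac | ba

Nullable set: {P, T}.
S -> STb: T nullable, giving STb | Sb.
Drop P -> ε.
P -> Pb: P nullable, giving Pb | b.
Drop T -> ε.
T -> SP: P nullable, giving S | SP.
Unchanged (no nullable symbols): S -> ab; P -> ab; T -> ac; T -> ba.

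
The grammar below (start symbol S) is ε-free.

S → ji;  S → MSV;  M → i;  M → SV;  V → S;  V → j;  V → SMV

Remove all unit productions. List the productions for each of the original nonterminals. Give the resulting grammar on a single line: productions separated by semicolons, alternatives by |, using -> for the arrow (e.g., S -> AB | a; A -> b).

Unit productions: V->S.
Unit pairs (A ⇒* B via units): (V,S).
S: inherits non-unit rules of {S} → MSV | ji.
M: inherits non-unit rules of {M} → SV | i.
V: inherits non-unit rules of {S, V} → MSV | SMV | j | ji.

S -> ji | MSV; M -> i | SV; V -> j | ji | MSV | SMV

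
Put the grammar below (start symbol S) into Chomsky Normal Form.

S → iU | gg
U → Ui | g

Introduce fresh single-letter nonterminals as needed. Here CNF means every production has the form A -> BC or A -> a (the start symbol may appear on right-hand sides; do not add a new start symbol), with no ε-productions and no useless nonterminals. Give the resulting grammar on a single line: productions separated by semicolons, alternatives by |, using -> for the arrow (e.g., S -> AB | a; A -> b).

S -> AA | BU; A -> g; B -> i; U -> g | UB

No ε-productions.
No unit productions to eliminate.
TERM: introduce A -> g, B -> i and substitute in every rule of length ≥2.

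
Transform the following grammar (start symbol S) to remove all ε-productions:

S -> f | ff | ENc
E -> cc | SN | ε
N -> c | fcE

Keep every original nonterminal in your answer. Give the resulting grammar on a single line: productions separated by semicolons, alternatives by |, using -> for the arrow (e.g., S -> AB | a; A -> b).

S -> f | Nc | ff | ENc; E -> SN | cc; N -> c | fc | fcE

Nullable set: {E}.
S -> ENc: E nullable, giving ENc | Nc.
Drop E -> ε.
N -> fcE: E nullable, giving fc | fcE.
Unchanged (no nullable symbols): S -> f; S -> ff; E -> SN; E -> cc; N -> c.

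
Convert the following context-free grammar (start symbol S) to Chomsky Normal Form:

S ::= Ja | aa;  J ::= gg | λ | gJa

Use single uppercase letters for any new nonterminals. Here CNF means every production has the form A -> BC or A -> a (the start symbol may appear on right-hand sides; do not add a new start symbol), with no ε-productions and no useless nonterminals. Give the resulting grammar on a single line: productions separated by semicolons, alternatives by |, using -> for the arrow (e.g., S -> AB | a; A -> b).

Nullable: {J}; after ε-elimination: S -> a | Ja | aa; J -> ga | gg | gJa.
No unit productions to eliminate.
TERM: introduce B -> a, A -> g and substitute in every rule of length ≥2.
BIN: J -> AJB becomes J -> AC, C -> JB.

S -> a | BB | JB; A -> g; B -> a; C -> JB; J -> AA | AB | AC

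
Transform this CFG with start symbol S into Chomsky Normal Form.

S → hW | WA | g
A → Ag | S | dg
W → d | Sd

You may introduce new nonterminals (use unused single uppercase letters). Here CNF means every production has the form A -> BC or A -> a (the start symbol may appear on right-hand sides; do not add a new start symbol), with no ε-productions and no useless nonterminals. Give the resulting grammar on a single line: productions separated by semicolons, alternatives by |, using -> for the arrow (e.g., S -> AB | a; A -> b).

S -> g | DW | WA; A -> g | AB | CB | DW | WA; B -> g; C -> d; D -> h; W -> d | SC

No ε-productions.
After unit-elimination: S -> g | WA | hW; A -> g | Ag | WA | dg | hW; W -> d | Sd.
TERM: introduce C -> d, B -> g, D -> h and substitute in every rule of length ≥2.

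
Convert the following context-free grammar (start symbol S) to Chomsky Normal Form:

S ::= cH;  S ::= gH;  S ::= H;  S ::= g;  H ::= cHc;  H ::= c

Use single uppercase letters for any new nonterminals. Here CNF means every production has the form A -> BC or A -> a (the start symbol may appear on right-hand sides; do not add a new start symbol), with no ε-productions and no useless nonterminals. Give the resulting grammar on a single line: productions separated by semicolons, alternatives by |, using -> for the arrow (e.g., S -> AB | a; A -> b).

No ε-productions.
After unit-elimination: S -> c | g | cH | gH | cHc; H -> c | cHc.
TERM: introduce A -> c, B -> g and substitute in every rule of length ≥2.
BIN: H -> AHA becomes H -> AC, C -> HA; S -> AHA becomes S -> AD, D -> HA.

S -> c | g | AD | AH | BH; A -> c; B -> g; C -> HA; D -> HA; H -> c | AC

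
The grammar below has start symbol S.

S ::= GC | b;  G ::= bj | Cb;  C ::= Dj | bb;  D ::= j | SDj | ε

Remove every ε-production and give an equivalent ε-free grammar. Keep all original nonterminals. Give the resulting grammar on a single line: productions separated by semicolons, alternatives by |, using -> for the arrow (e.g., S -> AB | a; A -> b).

Nullable set: {D}.
C -> Dj: D nullable, giving Dj | j.
Drop D -> ε.
D -> SDj: D nullable, giving SDj | Sj.
Unchanged (no nullable symbols): S -> GC; S -> b; C -> bb; D -> j; G -> Cb; G -> bj.

S -> b | GC; C -> j | Dj | bb; D -> j | Sj | SDj; G -> Cb | bj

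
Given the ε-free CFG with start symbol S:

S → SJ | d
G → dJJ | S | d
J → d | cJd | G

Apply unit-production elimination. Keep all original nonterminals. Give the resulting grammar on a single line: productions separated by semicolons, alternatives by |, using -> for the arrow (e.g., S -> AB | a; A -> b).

S -> d | SJ; G -> d | SJ | dJJ; J -> d | SJ | cJd | dJJ

Unit productions: G->S, J->G.
Unit pairs (A ⇒* B via units): (G,S), (J,G), (J,S).
S: inherits non-unit rules of {S} → SJ | d.
G: inherits non-unit rules of {G, S} → SJ | d | dJJ.
J: inherits non-unit rules of {G, J, S} → SJ | cJd | d | dJJ.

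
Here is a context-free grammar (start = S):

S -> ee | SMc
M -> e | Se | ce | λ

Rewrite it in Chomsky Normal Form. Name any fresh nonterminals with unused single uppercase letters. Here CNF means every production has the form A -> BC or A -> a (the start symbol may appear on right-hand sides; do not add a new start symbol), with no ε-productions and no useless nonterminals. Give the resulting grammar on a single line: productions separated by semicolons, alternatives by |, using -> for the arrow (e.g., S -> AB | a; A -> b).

Nullable: {M}; after ε-elimination: S -> Sc | ee | SMc; M -> e | Se | ce.
No unit productions to eliminate.
TERM: introduce B -> c, A -> e and substitute in every rule of length ≥2.
BIN: S -> SMB becomes S -> SC, C -> MB.

S -> AA | SB | SC; A -> e; B -> c; C -> MB; M -> e | BA | SA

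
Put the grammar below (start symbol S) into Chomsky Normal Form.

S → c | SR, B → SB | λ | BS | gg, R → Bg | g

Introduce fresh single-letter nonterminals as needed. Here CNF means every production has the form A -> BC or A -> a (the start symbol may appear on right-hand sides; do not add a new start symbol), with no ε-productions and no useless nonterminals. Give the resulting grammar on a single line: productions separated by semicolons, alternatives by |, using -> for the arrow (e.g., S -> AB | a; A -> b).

Nullable: {B}; after ε-elimination: S -> c | SR; B -> S | BS | SB | gg; R -> g | Bg.
After unit-elimination: S -> c | SR; B -> c | BS | SB | SR | gg; R -> g | Bg.
TERM: introduce A -> g and substitute in every rule of length ≥2.

S -> c | SR; A -> g; B -> c | AA | BS | SB | SR; R -> g | BA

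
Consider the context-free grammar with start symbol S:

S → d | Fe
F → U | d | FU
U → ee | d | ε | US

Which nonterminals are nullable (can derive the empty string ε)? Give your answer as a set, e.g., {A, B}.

{F, U}

Directly nullable (have an ε-rule): {U}.
F is nullable via F -> U (every symbol on the right is already known nullable).
Not nullable: S — each has a terminal in every rule's right-hand side or depends on a non-nullable symbol.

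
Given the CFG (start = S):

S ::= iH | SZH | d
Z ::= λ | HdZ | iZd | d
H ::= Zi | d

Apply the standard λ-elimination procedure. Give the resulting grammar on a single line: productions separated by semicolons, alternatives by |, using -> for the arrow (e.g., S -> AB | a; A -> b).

Nullable set: {Z}.
S -> SZH: Z nullable, giving SH | SZH.
H -> Zi: Z nullable, giving Zi | i.
Drop Z -> λ.
Z -> HdZ: Z nullable, giving Hd | HdZ.
Z -> iZd: Z nullable, giving iZd | id.
Unchanged (no nullable symbols): S -> d; S -> iH; H -> d; Z -> d.

S -> d | SH | iH | SZH; H -> d | i | Zi; Z -> d | Hd | id | HdZ | iZd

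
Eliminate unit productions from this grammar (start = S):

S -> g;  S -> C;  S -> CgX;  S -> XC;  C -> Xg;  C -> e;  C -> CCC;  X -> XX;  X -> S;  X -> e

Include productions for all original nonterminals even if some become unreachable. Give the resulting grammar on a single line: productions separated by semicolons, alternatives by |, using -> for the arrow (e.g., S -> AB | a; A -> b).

S -> e | g | XC | Xg | CCC | CgX; C -> e | Xg | CCC; X -> e | g | XC | XX | Xg | CCC | CgX

Unit productions: S->C, X->S.
Unit pairs (A ⇒* B via units): (S,C), (X,C), (X,S).
S: inherits non-unit rules of {C, S} → CCC | CgX | XC | Xg | e | g.
C: inherits non-unit rules of {C} → CCC | Xg | e.
X: inherits non-unit rules of {C, S, X} → CCC | CgX | XC | XX | Xg | e | g.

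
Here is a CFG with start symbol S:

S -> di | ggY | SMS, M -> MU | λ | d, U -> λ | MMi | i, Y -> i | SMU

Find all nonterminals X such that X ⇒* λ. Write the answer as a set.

Directly nullable (have an ε-rule): {M, U}.
Not nullable: S, Y — each has a terminal in every rule's right-hand side or depends on a non-nullable symbol.

{M, U}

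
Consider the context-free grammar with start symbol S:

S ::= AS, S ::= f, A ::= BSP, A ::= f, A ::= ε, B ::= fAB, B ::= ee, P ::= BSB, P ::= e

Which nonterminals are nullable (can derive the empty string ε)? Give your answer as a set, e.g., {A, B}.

Directly nullable (have an ε-rule): {A}.
Not nullable: B, P, S — each has a terminal in every rule's right-hand side or depends on a non-nullable symbol.

{A}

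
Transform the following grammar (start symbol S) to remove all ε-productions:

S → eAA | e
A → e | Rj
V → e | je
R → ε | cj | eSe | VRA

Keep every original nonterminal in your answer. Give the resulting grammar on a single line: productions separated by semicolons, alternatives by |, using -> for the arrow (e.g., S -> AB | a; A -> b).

Nullable set: {R}.
A -> Rj: R nullable, giving Rj | j.
Drop R -> ε.
R -> VRA: R nullable, giving VA | VRA.
Unchanged (no nullable symbols): S -> e; S -> eAA; A -> e; R -> cj; R -> eSe; V -> e; V -> je.

S -> e | eAA; A -> e | j | Rj; R -> VA | cj | VRA | eSe; V -> e | je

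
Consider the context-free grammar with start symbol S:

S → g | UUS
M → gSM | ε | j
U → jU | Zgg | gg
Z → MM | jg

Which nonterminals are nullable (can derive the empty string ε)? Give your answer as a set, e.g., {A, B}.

{M, Z}

Directly nullable (have an ε-rule): {M}.
Z is nullable via Z -> MM (every symbol on the right is already known nullable).
Not nullable: S, U — each has a terminal in every rule's right-hand side or depends on a non-nullable symbol.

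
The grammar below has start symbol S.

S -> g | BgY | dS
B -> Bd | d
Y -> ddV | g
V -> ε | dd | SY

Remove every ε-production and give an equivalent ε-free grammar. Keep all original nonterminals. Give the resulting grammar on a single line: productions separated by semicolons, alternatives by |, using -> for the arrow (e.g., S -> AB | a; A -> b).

S -> g | dS | BgY; B -> d | Bd; V -> SY | dd; Y -> g | dd | ddV

Nullable set: {V}.
Drop V -> ε.
Y -> ddV: V nullable, giving dd | ddV.
Unchanged (no nullable symbols): S -> BgY; S -> dS; S -> g; B -> Bd; B -> d; V -> SY; V -> dd; Y -> g.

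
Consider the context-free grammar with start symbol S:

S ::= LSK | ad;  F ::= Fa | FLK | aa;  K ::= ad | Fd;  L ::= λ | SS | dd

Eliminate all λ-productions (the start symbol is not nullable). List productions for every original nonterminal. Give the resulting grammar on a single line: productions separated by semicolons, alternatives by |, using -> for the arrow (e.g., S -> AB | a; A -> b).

S -> SK | ad | LSK; F -> FK | Fa | aa | FLK; K -> Fd | ad; L -> SS | dd

Nullable set: {L}.
S -> LSK: L nullable, giving LSK | SK.
F -> FLK: L nullable, giving FK | FLK.
Drop L -> λ.
Unchanged (no nullable symbols): S -> ad; F -> Fa; F -> aa; K -> Fd; K -> ad; L -> SS; L -> dd.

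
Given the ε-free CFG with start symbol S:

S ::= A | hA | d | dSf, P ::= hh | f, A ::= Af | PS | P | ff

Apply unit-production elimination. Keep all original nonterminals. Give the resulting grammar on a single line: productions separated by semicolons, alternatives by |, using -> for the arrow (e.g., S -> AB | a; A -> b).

S -> d | f | Af | PS | ff | hA | hh | dSf; A -> f | Af | PS | ff | hh; P -> f | hh

Unit productions: A->P, S->A.
Unit pairs (A ⇒* B via units): (A,P), (S,A), (S,P).
S: inherits non-unit rules of {A, P, S} → Af | PS | d | dSf | f | ff | hA | hh.
A: inherits non-unit rules of {A, P} → Af | PS | f | ff | hh.
P: inherits non-unit rules of {P} → f | hh.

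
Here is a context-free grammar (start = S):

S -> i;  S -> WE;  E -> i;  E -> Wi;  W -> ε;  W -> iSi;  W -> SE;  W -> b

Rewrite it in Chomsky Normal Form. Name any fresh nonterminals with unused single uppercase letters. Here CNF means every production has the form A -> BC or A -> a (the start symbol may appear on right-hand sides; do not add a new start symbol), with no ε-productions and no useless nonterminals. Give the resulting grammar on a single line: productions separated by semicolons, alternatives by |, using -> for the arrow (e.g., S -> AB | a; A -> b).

Nullable: {W}; after ε-elimination: S -> E | i | WE; E -> i | Wi; W -> b | SE | iSi.
After unit-elimination: S -> i | WE | Wi; E -> i | Wi; W -> b | SE | iSi.
TERM: introduce A -> i and substitute in every rule of length ≥2.
BIN: W -> ASA becomes W -> AB, B -> SA.

S -> i | WA | WE; A -> i; B -> SA; E -> i | WA; W -> b | AB | SE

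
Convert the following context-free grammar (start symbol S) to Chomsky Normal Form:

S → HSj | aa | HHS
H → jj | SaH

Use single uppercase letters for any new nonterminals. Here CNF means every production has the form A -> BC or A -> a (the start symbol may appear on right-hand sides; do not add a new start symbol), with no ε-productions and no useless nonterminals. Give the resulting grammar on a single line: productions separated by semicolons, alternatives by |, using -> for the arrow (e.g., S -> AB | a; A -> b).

S -> AA | HD | HE; A -> a; B -> j; C -> AH; D -> HS; E -> SB; H -> BB | SC

No ε-productions.
No unit productions to eliminate.
TERM: introduce A -> a, B -> j and substitute in every rule of length ≥2.
BIN: H -> SAH becomes H -> SC, C -> AH; S -> HHS becomes S -> HD, D -> HS; S -> HSB becomes S -> HE, E -> SB.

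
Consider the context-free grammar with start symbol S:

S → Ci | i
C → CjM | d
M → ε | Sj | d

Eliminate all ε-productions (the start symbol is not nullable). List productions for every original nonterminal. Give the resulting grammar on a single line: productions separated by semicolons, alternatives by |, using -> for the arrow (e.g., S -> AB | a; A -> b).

Nullable set: {M}.
C -> CjM: M nullable, giving Cj | CjM.
Drop M -> ε.
Unchanged (no nullable symbols): S -> Ci; S -> i; C -> d; M -> Sj; M -> d.

S -> i | Ci; C -> d | Cj | CjM; M -> d | Sj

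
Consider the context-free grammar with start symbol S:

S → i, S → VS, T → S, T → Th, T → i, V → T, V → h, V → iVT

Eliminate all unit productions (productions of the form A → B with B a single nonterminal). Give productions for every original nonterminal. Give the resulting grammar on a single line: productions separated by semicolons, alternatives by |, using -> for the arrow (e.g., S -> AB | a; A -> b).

Unit productions: T->S, V->T.
Unit pairs (A ⇒* B via units): (T,S), (V,S), (V,T).
S: inherits non-unit rules of {S} → VS | i.
T: inherits non-unit rules of {S, T} → Th | VS | i.
V: inherits non-unit rules of {S, T, V} → Th | VS | h | i | iVT.

S -> i | VS; T -> i | Th | VS; V -> h | i | Th | VS | iVT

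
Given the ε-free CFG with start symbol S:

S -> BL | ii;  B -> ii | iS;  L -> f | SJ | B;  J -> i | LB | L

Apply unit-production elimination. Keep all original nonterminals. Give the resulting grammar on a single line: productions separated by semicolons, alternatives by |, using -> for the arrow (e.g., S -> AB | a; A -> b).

S -> BL | ii; B -> iS | ii; J -> f | i | LB | SJ | iS | ii; L -> f | SJ | iS | ii

Unit productions: J->L, L->B.
Unit pairs (A ⇒* B via units): (J,B), (J,L), (L,B).
S: inherits non-unit rules of {S} → BL | ii.
B: inherits non-unit rules of {B} → iS | ii.
J: inherits non-unit rules of {B, J, L} → LB | SJ | f | i | iS | ii.
L: inherits non-unit rules of {B, L} → SJ | f | iS | ii.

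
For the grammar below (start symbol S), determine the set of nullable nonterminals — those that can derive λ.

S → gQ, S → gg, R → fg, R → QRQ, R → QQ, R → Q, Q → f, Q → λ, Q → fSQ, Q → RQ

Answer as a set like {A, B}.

Directly nullable (have an ε-rule): {Q}.
R is nullable via R -> Q (every symbol on the right is already known nullable).
Not nullable: S — each has a terminal in every rule's right-hand side or depends on a non-nullable symbol.

{Q, R}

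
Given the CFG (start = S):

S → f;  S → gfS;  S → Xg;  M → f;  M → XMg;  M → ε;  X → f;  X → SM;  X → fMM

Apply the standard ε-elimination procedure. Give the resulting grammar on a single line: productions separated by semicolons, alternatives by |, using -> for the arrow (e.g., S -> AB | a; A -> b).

Nullable set: {M}.
Drop M -> ε.
M -> XMg: M nullable, giving XMg | Xg.
X -> SM: M nullable, giving S | SM.
X -> fMM: M, M nullable, giving f | fM | fMM.
Unchanged (no nullable symbols): S -> Xg; S -> f; S -> gfS; M -> f; X -> f.

S -> f | Xg | gfS; M -> f | Xg | XMg; X -> S | f | SM | fM | fMM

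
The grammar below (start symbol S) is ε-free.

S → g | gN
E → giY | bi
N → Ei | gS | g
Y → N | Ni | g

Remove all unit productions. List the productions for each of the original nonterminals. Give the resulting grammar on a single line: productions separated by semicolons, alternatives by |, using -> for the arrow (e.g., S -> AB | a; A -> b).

S -> g | gN; E -> bi | giY; N -> g | Ei | gS; Y -> g | Ei | Ni | gS

Unit productions: Y->N.
Unit pairs (A ⇒* B via units): (Y,N).
S: inherits non-unit rules of {S} → g | gN.
E: inherits non-unit rules of {E} → bi | giY.
N: inherits non-unit rules of {N} → Ei | g | gS.
Y: inherits non-unit rules of {N, Y} → Ei | Ni | g | gS.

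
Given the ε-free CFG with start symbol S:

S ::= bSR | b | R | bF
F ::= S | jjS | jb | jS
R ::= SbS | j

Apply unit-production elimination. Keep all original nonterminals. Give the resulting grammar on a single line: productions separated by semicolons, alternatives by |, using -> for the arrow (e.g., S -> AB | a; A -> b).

Unit productions: F->S, S->R.
Unit pairs (A ⇒* B via units): (F,R), (F,S), (S,R).
S: inherits non-unit rules of {R, S} → SbS | b | bF | bSR | j.
F: inherits non-unit rules of {F, R, S} → SbS | b | bF | bSR | j | jS | jb | jjS.
R: inherits non-unit rules of {R} → SbS | j.

S -> b | j | bF | SbS | bSR; F -> b | j | bF | jS | jb | SbS | bSR | jjS; R -> j | SbS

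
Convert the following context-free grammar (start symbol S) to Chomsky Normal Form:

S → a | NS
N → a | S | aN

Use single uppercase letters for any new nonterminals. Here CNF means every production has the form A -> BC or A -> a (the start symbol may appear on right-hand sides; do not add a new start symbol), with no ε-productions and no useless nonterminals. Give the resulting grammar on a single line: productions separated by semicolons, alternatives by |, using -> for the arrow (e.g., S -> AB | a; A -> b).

No ε-productions.
After unit-elimination: S -> a | NS; N -> a | NS | aN.
TERM: introduce A -> a and substitute in every rule of length ≥2.

S -> a | NS; A -> a; N -> a | AN | NS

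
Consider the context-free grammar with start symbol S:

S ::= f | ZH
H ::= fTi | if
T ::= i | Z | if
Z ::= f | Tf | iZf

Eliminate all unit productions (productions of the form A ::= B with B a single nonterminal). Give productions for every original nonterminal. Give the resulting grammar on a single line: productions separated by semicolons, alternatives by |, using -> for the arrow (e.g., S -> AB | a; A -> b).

Unit productions: T->Z.
Unit pairs (A ⇒* B via units): (T,Z).
S: inherits non-unit rules of {S} → ZH | f.
H: inherits non-unit rules of {H} → fTi | if.
T: inherits non-unit rules of {T, Z} → Tf | f | i | iZf | if.
Z: inherits non-unit rules of {Z} → Tf | f | iZf.

S -> f | ZH; H -> if | fTi; T -> f | i | Tf | if | iZf; Z -> f | Tf | iZf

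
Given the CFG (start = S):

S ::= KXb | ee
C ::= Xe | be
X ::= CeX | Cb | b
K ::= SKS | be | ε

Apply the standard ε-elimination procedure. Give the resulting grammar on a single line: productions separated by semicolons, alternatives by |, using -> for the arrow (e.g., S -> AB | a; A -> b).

Nullable set: {K}.
S -> KXb: K nullable, giving KXb | Xb.
Drop K -> ε.
K -> SKS: K nullable, giving SKS | SS.
Unchanged (no nullable symbols): S -> ee; C -> Xe; C -> be; K -> be; X -> Cb; X -> CeX; X -> b.

S -> Xb | ee | KXb; C -> Xe | be; K -> SS | be | SKS; X -> b | Cb | CeX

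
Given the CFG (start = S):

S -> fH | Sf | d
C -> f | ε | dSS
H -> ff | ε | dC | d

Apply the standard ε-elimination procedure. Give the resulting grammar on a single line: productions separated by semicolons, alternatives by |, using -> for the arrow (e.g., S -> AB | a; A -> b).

Nullable set: {C, H}.
S -> fH: H nullable, giving f | fH.
Drop C -> ε.
Drop H -> ε.
H -> dC: C nullable, giving d | dC.
Unchanged (no nullable symbols): S -> Sf; S -> d; C -> dSS; C -> f; H -> d; H -> ff.

S -> d | f | Sf | fH; C -> f | dSS; H -> d | dC | ff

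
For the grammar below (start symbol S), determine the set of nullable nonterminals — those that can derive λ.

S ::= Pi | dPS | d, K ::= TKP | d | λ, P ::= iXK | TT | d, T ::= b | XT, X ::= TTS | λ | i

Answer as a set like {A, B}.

{K, X}

Directly nullable (have an ε-rule): {K, X}.
Not nullable: P, S, T — each has a terminal in every rule's right-hand side or depends on a non-nullable symbol.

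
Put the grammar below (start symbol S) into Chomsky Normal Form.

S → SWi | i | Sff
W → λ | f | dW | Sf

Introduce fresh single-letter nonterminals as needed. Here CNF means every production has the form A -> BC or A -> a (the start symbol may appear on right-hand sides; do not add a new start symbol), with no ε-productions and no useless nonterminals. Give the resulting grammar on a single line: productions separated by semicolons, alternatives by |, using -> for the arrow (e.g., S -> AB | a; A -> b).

S -> i | SA | SD | SE; A -> i; B -> f; C -> d; D -> BB; E -> WA; W -> d | f | CW | SB

Nullable: {W}; after ε-elimination: S -> i | Si | SWi | Sff; W -> d | f | Sf | dW.
No unit productions to eliminate.
TERM: introduce C -> d, B -> f, A -> i and substitute in every rule of length ≥2.
BIN: S -> SBB becomes S -> SD, D -> BB; S -> SWA becomes S -> SE, E -> WA.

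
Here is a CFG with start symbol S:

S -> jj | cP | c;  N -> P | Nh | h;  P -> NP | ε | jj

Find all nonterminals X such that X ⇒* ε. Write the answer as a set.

{N, P}

Directly nullable (have an ε-rule): {P}.
N is nullable via N -> P (every symbol on the right is already known nullable).
Not nullable: S — each has a terminal in every rule's right-hand side or depends on a non-nullable symbol.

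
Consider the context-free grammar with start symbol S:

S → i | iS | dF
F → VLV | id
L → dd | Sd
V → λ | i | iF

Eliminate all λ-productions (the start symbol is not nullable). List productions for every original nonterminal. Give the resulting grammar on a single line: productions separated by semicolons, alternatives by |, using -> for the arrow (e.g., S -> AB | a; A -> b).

Nullable set: {V}.
F -> VLV: V, V nullable, giving L | LV | VL | VLV.
Drop V -> λ.
Unchanged (no nullable symbols): S -> dF; S -> i; S -> iS; F -> id; L -> Sd; L -> dd; V -> i; V -> iF.

S -> i | dF | iS; F -> L | LV | VL | id | VLV; L -> Sd | dd; V -> i | iF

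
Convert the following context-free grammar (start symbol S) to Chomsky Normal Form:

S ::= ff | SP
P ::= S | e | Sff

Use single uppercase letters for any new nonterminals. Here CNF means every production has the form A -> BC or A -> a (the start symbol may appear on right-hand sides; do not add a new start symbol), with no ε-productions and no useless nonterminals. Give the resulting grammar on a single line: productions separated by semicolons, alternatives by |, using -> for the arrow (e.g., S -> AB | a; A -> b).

S -> AA | SP; A -> f; B -> AA; P -> e | AA | SB | SP

No ε-productions.
After unit-elimination: S -> SP | ff; P -> e | SP | ff | Sff.
TERM: introduce A -> f and substitute in every rule of length ≥2.
BIN: P -> SAA becomes P -> SB, B -> AA.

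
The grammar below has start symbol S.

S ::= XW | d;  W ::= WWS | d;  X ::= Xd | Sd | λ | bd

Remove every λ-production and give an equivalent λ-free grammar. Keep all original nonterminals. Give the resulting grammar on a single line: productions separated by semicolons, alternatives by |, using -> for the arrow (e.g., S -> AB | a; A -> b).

Nullable set: {X}.
S -> XW: X nullable, giving W | XW.
Drop X -> λ.
X -> Xd: X nullable, giving Xd | d.
Unchanged (no nullable symbols): S -> d; W -> WWS; W -> d; X -> Sd; X -> bd.

S -> W | d | XW; W -> d | WWS; X -> d | Sd | Xd | bd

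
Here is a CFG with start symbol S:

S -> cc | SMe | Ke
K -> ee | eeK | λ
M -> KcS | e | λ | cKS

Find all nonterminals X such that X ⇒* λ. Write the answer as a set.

{K, M}

Directly nullable (have an ε-rule): {K, M}.
Not nullable: S — each has a terminal in every rule's right-hand side or depends on a non-nullable symbol.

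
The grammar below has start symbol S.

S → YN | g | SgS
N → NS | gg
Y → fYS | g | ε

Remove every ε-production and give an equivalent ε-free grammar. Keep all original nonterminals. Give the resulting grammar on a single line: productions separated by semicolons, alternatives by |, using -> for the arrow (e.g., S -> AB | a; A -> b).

S -> N | g | YN | SgS; N -> NS | gg; Y -> g | fS | fYS

Nullable set: {Y}.
S -> YN: Y nullable, giving N | YN.
Drop Y -> ε.
Y -> fYS: Y nullable, giving fS | fYS.
Unchanged (no nullable symbols): S -> SgS; S -> g; N -> NS; N -> gg; Y -> g.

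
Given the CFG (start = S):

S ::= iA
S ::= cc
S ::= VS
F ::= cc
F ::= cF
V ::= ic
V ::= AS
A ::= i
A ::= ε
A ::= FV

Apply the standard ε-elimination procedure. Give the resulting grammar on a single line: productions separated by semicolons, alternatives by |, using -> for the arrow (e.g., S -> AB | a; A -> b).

Nullable set: {A}.
S -> iA: A nullable, giving i | iA.
Drop A -> ε.
V -> AS: A nullable, giving AS | S.
Unchanged (no nullable symbols): S -> VS; S -> cc; A -> FV; A -> i; F -> cF; F -> cc; V -> ic.

S -> i | VS | cc | iA; A -> i | FV; F -> cF | cc; V -> S | AS | ic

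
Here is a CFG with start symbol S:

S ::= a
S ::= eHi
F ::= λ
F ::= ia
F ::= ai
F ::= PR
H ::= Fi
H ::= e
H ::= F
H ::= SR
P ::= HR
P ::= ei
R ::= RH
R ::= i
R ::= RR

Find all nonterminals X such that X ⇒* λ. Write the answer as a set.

Directly nullable (have an ε-rule): {F}.
H is nullable via H -> F (every symbol on the right is already known nullable).
Not nullable: P, R, S — each has a terminal in every rule's right-hand side or depends on a non-nullable symbol.

{F, H}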